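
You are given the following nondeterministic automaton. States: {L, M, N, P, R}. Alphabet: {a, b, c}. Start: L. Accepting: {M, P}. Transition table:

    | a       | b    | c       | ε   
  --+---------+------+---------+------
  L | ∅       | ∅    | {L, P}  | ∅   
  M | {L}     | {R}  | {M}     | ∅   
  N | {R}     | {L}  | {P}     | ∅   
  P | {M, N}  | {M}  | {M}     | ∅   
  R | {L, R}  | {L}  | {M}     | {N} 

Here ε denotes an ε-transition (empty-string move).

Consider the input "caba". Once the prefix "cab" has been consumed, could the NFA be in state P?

Start in {L}.
Read 'c': L→{L, P}; now {L, P}.
Read 'a': L→∅, P→{M, N}; now {M, N}.
Read 'b': M→{R}, N→{L}; union {L, R}; ε-closure = {L, N, R}.
State P is not in {L, N, R}.

No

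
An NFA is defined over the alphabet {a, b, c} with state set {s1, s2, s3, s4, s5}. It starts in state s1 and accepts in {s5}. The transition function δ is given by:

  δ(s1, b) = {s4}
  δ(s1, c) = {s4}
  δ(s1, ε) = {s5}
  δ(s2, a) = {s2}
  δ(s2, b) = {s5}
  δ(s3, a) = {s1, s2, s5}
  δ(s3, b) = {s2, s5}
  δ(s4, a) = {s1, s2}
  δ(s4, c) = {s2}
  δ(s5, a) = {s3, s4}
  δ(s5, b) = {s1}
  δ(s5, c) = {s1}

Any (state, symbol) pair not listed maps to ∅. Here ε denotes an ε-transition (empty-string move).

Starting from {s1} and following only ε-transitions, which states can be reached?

Begin with {s1}.
ε-move s1 → s5; add s5.

{s1, s5}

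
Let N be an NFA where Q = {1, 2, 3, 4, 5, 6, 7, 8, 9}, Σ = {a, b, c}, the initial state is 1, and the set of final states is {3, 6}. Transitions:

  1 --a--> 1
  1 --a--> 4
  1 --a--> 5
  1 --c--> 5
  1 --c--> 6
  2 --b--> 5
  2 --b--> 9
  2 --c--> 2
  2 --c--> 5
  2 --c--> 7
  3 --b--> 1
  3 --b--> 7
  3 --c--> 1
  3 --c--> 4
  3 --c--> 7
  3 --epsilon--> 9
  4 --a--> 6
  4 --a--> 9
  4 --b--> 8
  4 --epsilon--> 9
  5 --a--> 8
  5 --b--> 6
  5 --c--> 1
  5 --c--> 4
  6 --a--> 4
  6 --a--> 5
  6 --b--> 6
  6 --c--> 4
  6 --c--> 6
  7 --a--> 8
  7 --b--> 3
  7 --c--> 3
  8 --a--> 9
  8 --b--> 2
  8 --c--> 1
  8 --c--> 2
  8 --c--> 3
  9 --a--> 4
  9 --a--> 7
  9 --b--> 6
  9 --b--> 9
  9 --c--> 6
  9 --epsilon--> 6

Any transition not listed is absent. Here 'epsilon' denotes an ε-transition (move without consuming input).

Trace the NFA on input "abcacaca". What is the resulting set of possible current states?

{1, 4, 5, 6, 7, 8, 9}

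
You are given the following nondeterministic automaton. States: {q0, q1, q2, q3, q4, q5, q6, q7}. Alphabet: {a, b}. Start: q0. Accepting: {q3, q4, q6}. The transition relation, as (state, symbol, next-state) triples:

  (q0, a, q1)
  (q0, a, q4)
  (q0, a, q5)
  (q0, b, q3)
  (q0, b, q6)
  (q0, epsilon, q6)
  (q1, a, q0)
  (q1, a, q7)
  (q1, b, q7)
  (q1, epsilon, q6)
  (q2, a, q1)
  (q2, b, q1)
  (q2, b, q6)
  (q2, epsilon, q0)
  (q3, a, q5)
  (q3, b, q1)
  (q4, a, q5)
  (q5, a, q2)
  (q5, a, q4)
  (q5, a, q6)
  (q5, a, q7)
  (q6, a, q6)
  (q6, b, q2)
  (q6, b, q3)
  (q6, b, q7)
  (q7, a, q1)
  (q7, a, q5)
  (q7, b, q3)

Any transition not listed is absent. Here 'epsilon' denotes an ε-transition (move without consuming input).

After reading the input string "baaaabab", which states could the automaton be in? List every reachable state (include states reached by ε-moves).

{q0, q2, q3, q6, q7}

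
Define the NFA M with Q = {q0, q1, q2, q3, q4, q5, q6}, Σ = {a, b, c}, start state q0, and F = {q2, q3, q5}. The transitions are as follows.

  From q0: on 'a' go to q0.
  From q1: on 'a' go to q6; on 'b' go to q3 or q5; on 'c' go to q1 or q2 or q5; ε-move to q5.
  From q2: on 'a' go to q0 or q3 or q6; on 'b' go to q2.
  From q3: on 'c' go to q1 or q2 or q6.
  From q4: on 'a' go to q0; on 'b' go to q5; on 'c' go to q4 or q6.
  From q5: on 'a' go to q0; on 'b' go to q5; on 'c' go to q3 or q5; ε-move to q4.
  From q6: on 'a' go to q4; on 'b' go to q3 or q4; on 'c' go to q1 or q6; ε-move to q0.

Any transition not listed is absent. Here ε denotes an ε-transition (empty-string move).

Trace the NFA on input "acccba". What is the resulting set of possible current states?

∅

Start in {q0}.
Read 'a': q0→{q0}; now {q0}.
Read 'c': q0→∅; now ∅.
The set is empty and remains empty for the remaining 4 symbols.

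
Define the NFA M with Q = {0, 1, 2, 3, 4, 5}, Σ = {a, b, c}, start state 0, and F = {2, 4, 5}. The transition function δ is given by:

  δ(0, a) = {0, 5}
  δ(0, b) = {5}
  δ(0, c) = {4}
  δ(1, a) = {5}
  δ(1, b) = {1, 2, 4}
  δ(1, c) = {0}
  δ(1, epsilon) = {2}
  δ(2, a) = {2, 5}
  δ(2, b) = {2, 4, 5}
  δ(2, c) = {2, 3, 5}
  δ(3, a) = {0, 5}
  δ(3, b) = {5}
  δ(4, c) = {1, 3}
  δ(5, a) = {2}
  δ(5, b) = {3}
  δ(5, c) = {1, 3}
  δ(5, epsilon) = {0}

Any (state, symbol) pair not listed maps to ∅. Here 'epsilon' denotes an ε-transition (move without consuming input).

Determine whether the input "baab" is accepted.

Yes

Start in {0}.
Read 'b': 0→{5}; union {5}; ε-closure = {0, 5}.
Read 'a': 0→{0, 5}, 5→{2}; now {0, 2, 5}.
Read 'a': 0→{0, 5}, 2→{2, 5}, 5→{2}; now {0, 2, 5}.
Read 'b': 0→{5}, 2→{2, 4, 5}, 5→{3}; union {2, 3, 4, 5}; ε-closure = {0, 2, 3, 4, 5}.
The final set {0, 2, 3, 4, 5} contains the accepting states 2, 4, 5.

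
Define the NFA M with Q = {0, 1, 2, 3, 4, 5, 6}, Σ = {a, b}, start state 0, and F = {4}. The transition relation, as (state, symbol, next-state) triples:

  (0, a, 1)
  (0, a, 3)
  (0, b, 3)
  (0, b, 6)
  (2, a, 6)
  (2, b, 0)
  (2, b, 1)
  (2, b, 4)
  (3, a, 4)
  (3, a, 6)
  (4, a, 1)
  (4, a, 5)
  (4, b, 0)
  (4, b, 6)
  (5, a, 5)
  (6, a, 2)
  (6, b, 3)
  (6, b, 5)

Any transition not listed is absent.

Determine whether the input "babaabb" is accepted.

No

Start in {0}.
Read 'b': {0} → {3, 6}.
Read 'a': {3, 6} → {2, 4, 6}.
Read 'b': {2, 4, 6} → {0, 1, 3, 4, 5, 6}.
Read 'a': {0, 1, 3, 4, 5, 6} → {1, 2, 3, 4, 5, 6}.
Read 'a': {1, 2, 3, 4, 5, 6} → {1, 2, 4, 5, 6}.
Read 'b': {1, 2, 4, 5, 6} → {0, 1, 3, 4, 5, 6}.
Read 'b': {0, 1, 3, 4, 5, 6} → {0, 3, 5, 6}.
The final set {0, 3, 5, 6} contains no accepting state.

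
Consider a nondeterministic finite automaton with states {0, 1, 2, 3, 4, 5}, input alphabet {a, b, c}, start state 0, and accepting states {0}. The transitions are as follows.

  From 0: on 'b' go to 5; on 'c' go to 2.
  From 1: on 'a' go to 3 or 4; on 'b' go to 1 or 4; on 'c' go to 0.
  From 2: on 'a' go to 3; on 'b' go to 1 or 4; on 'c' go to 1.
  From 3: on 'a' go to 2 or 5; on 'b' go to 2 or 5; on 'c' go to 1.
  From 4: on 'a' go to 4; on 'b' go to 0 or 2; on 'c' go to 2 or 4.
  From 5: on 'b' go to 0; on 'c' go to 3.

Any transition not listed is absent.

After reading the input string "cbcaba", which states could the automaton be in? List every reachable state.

{3}

Start in {0}.
Read 'c': {0} → {2}.
Read 'b': {2} → {1, 4}.
Read 'c': {1, 4} → {0, 2, 4}.
Read 'a': {0, 2, 4} → {3, 4}.
Read 'b': {3, 4} → {0, 2, 5}.
Read 'a': {0, 2, 5} → {3}.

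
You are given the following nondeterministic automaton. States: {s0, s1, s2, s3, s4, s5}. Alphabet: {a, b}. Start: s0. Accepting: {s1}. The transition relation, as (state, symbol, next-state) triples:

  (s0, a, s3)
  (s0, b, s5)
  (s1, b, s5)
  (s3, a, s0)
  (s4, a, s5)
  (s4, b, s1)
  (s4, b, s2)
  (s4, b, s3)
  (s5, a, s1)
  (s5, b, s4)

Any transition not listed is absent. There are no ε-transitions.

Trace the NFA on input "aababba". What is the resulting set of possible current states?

Start in {s0}.
Read 'a': s0→{s3}; now {s3}.
Read 'a': s3→{s0}; now {s0}.
Read 'b': s0→{s5}; now {s5}.
Read 'a': s5→{s1}; now {s1}.
Read 'b': s1→{s5}; now {s5}.
Read 'b': s5→{s4}; now {s4}.
Read 'a': s4→{s5}; now {s5}.

{s5}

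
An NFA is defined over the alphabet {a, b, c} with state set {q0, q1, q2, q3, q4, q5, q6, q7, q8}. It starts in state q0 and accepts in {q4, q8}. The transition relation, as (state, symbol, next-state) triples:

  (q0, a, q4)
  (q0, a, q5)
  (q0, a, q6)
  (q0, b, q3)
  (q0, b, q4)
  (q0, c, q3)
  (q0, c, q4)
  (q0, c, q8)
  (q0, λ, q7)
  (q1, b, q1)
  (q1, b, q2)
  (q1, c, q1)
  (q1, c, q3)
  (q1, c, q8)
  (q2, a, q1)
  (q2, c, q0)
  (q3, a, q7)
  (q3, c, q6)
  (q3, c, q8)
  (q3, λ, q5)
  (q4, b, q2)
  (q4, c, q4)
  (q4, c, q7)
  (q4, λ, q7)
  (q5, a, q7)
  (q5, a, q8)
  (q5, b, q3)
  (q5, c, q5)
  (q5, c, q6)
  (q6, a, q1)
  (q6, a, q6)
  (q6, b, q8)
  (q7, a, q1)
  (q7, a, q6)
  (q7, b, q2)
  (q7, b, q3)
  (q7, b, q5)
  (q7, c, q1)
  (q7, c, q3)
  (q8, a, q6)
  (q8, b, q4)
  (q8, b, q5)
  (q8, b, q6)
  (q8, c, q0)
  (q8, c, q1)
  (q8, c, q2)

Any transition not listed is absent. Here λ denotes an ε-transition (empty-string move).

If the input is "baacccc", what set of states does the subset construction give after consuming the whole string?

{q0, q1, q2, q3, q4, q5, q6, q7, q8}

Start: ε-closure({q0}) = {q0, q7}.
Read 'b': q0→{q3, q4}, q7→{q2, q3, q5}; union {q2, q3, q4, q5}; ε-closure = {q2, q3, q4, q5, q7}.
Read 'a': q2→{q1}, q3→{q7}, q4→∅, q5→{q7, q8}, q7→{q1, q6}; now {q1, q6, q7, q8}.
Read 'a': q1→∅, q6→{q1, q6}, q7→{q1, q6}, q8→{q6}; now {q1, q6}.
Read 'c': q1→{q1, q3, q8}, q6→∅; union {q1, q3, q8}; ε-closure = {q1, q3, q5, q8}.
Read 'c': q1→{q1, q3, q8}, q3→{q6, q8}, q5→{q5, q6}, q8→{q0, q1, q2}; union {q0, q1, q2, q3, q5, q6, q8}; ε-closure = {q0, q1, q2, q3, q5, q6, q7, q8}.
Read 'c': q0→{q3, q4, q8}, q1→{q1, q3, q8}, q2→{q0}, q3→{q6, q8}, q5→{q5, q6}, q6→∅, q7→{q1, q3}, q8→{q0, q1, q2}; union {q0, q1, q2, q3, q4, q5, q6, q8}; ε-closure = {q0, q1, q2, q3, q4, q5, q6, q7, q8}.
Read 'c': q0→{q3, q4, q8}, q1→{q1, q3, q8}, q2→{q0}, q3→{q6, q8}, q4→{q4, q7}, q5→{q5, q6}, q6→∅, q7→{q1, q3}, q8→{q0, q1, q2}; now {q0, q1, q2, q3, q4, q5, q6, q7, q8}.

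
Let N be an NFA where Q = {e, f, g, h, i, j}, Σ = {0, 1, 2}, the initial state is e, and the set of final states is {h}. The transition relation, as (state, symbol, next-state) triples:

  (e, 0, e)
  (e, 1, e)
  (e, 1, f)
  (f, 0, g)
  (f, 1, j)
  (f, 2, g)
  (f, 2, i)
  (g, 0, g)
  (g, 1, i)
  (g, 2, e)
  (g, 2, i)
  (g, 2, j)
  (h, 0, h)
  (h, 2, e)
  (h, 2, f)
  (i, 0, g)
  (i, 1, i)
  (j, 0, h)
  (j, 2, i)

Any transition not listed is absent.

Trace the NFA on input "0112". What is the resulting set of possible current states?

Start in {e}.
Read '0': e→{e}; now {e}.
Read '1': e→{e, f}; now {e, f}.
Read '1': e→{e, f}, f→{j}; now {e, f, j}.
Read '2': e→∅, f→{g, i}, j→{i}; now {g, i}.

{g, i}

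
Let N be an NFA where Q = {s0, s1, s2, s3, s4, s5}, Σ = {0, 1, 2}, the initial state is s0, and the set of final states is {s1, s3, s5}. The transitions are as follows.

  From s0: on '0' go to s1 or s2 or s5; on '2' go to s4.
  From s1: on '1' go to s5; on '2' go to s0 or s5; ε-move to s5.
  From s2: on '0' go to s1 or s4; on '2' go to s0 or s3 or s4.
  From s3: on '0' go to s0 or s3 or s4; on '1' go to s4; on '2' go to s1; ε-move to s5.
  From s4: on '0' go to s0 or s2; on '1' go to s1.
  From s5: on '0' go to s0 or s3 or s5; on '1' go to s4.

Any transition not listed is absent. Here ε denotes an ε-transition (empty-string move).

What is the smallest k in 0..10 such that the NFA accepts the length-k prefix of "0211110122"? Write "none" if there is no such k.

1

Start in {s0}.
Read '0': {s0} → {s1, s2, s5}.
None of the earlier sets intersect F, but {s1, s2, s5} does.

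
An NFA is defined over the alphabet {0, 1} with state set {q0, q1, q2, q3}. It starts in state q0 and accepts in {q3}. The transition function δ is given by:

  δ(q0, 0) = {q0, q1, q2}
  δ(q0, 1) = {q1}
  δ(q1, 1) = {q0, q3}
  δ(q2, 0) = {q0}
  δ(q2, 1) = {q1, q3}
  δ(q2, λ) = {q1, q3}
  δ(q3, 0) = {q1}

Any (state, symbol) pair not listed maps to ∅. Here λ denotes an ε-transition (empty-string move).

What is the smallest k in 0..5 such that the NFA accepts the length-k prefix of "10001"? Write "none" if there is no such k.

none

Start in {q0}.
Read '1': {q0} → {q1}.
Read '0': {q1} → ∅.
The set is empty and remains empty for the remaining 3 symbols.
No reachable set along the way intersects F.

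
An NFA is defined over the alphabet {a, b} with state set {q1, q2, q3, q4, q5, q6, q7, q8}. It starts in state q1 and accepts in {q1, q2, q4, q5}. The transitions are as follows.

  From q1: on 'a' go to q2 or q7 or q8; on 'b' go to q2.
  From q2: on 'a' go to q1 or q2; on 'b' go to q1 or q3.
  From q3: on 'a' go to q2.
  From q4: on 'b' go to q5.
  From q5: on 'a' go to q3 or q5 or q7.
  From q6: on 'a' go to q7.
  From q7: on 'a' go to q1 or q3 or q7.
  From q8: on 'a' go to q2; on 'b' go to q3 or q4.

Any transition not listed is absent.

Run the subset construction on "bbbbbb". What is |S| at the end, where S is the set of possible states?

2

Start in {q1}.
Read 'b': q1→{q2}; now {q2}.
Read 'b': q2→{q1, q3}; now {q1, q3}.
Read 'b': q1→{q2}, q3→∅; now {q2}.
Read 'b': q2→{q1, q3}; now {q1, q3}.
Read 'b': q1→{q2}, q3→∅; now {q2}.
Read 'b': q2→{q1, q3}; now {q1, q3}.
That set has 2 states.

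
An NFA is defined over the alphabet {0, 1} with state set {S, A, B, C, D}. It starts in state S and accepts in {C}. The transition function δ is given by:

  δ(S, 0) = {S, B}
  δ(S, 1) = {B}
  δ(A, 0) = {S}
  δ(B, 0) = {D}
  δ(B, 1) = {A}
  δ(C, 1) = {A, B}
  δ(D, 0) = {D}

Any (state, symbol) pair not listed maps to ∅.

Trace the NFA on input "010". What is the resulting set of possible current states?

{S, D}

Start in {S}.
Read '0': {S} → {S, B}.
Read '1': {S, B} → {A, B}.
Read '0': {A, B} → {S, D}.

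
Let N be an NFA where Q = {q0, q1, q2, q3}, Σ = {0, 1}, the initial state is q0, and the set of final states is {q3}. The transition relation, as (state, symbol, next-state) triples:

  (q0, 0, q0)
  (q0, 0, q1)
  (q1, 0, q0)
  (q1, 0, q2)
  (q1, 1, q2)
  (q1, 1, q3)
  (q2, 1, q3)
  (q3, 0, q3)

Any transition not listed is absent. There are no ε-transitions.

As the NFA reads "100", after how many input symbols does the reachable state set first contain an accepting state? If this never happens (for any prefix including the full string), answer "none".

none

Start in {q0}.
Read '1': q0→∅; now ∅.
The set is empty and remains empty for the remaining 2 symbols.
No reachable set along the way intersects F.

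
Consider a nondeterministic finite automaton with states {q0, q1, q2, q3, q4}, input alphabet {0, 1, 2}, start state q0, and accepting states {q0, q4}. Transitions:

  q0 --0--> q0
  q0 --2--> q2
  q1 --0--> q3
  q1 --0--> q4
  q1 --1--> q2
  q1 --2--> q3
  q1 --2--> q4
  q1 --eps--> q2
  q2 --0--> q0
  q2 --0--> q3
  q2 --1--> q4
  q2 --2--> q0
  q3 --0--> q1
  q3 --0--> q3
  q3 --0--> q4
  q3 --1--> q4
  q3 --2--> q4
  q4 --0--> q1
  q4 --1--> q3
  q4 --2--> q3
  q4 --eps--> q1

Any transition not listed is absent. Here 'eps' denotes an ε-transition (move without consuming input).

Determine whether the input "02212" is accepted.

No

Start in {q0}.
Read '0': q0→{q0}; now {q0}.
Read '2': q0→{q2}; now {q2}.
Read '2': q2→{q0}; now {q0}.
Read '1': q0→∅; now ∅.
The set is empty and remains empty for the remaining 1 symbol.
The final set ∅ contains no accepting state.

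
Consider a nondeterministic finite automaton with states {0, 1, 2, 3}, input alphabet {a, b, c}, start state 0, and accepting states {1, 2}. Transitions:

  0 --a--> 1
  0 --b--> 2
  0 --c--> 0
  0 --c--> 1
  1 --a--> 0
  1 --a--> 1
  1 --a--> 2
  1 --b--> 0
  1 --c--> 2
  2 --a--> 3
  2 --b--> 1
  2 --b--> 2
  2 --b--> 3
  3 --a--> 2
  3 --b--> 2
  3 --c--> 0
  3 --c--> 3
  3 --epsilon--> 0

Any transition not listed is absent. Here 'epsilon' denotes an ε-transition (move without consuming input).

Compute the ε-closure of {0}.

{0}

Begin with {0}.
No ε-moves leave this set, so the closure equals the set itself.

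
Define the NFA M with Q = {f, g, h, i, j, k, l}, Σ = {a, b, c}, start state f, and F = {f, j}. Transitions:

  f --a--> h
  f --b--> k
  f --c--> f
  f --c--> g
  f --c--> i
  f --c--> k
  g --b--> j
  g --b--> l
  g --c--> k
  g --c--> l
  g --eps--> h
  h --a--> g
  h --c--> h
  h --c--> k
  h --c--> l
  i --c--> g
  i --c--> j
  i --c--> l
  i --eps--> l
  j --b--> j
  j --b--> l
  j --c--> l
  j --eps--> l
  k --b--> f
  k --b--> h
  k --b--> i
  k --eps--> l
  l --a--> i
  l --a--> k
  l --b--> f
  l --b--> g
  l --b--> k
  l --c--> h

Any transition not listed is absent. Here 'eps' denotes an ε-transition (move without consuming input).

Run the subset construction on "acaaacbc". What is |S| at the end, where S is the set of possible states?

7

Start in {f}.
Read 'a': {f} → {h}.
Read 'c': {h} → {h, k, l}.
Read 'a': {h, k, l} → {g, h, i, k, l}.
Read 'a': {g, h, i, k, l} → {g, h, i, k, l}.
Read 'a': {g, h, i, k, l} → {g, h, i, k, l}.
Read 'c': {g, h, i, k, l} → {g, h, j, k, l}.
Read 'b': {g, h, j, k, l} → {f, g, h, i, j, k, l}.
Read 'c': {f, g, h, i, j, k, l} → {f, g, h, i, j, k, l}.
That set has 7 states.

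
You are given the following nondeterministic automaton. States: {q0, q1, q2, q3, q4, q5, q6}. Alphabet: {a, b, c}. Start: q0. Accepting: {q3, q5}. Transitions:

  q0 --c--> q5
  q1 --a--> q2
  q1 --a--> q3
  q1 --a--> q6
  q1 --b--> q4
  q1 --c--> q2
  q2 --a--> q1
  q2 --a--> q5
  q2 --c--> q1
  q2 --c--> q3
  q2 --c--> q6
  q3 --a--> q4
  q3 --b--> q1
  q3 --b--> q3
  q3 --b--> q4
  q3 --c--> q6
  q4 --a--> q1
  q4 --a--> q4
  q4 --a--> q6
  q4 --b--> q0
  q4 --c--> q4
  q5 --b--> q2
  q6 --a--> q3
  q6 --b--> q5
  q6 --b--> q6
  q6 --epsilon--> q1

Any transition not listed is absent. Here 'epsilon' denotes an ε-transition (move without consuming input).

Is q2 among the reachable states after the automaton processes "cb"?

Yes

Start in {q0}.
Read 'c': {q0} → {q5}.
Read 'b': {q5} → {q2}.
State q2 is in {q2}.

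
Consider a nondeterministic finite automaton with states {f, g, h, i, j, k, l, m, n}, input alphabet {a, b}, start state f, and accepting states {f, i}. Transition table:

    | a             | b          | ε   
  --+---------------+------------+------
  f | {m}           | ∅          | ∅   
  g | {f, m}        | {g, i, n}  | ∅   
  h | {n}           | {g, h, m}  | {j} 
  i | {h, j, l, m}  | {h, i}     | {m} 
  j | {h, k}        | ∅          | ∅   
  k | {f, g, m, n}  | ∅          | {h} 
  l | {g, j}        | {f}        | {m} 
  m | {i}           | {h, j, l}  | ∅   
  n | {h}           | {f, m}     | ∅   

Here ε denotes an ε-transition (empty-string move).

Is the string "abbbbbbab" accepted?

Yes

Start in {f}.
Read 'a': f→{m}; now {m}.
Read 'b': m→{h, j, l}; union {h, j, l}; ε-closure = {h, j, l, m}.
Read 'b': h→{g, h, m}, j→∅, l→{f}, m→{h, j, l}; now {f, g, h, j, l, m}.
Read 'b': f→∅, g→{g, i, n}, h→{g, h, m}, j→∅, l→{f}, m→{h, j, l}; now {f, g, h, i, j, l, m, n}.
Read 'b': f→∅, g→{g, i, n}, h→{g, h, m}, i→{h, i}, j→∅, l→{f}, m→{h, j, l}, n→{f, m}; now {f, g, h, i, j, l, m, n}.
Read 'b': f→∅, g→{g, i, n}, h→{g, h, m}, i→{h, i}, j→∅, l→{f}, m→{h, j, l}, n→{f, m}; now {f, g, h, i, j, l, m, n}.
Read 'b': f→∅, g→{g, i, n}, h→{g, h, m}, i→{h, i}, j→∅, l→{f}, m→{h, j, l}, n→{f, m}; now {f, g, h, i, j, l, m, n}.
Read 'a': f→{m}, g→{f, m}, h→{n}, i→{h, j, l, m}, j→{h, k}, l→{g, j}, m→{i}, n→{h}; now {f, g, h, i, j, k, l, m, n}.
Read 'b': f→∅, g→{g, i, n}, h→{g, h, m}, i→{h, i}, j→∅, k→∅, l→{f}, m→{h, j, l}, n→{f, m}; now {f, g, h, i, j, l, m, n}.
The final set {f, g, h, i, j, l, m, n} contains the accepting states f, i.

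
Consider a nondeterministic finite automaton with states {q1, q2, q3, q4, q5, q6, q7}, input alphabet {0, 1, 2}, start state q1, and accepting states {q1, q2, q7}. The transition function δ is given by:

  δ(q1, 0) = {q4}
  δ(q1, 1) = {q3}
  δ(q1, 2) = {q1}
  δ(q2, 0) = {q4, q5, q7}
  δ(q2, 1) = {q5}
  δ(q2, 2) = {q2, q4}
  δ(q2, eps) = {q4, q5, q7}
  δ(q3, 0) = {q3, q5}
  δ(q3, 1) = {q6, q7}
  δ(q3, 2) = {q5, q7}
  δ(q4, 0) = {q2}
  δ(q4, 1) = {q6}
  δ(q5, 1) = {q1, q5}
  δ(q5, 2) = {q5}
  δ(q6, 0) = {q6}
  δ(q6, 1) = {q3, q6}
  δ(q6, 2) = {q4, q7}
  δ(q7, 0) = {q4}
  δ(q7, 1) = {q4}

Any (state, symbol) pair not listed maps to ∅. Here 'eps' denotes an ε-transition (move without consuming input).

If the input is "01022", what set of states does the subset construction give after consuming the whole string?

∅

Start in {q1}.
Read '0': {q1} → {q4}.
Read '1': {q4} → {q6}.
Read '0': {q6} → {q6}.
Read '2': {q6} → {q4, q7}.
Read '2': {q4, q7} → ∅.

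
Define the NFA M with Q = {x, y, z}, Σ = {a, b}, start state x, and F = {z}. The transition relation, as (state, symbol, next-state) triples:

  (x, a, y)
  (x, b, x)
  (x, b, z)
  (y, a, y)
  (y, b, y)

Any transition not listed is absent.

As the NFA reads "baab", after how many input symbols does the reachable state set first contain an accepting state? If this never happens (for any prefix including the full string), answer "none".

Start in {x}.
Read 'b': x→{x, z}; now {x, z}.
None of the earlier sets intersect F, but {x, z} does.

1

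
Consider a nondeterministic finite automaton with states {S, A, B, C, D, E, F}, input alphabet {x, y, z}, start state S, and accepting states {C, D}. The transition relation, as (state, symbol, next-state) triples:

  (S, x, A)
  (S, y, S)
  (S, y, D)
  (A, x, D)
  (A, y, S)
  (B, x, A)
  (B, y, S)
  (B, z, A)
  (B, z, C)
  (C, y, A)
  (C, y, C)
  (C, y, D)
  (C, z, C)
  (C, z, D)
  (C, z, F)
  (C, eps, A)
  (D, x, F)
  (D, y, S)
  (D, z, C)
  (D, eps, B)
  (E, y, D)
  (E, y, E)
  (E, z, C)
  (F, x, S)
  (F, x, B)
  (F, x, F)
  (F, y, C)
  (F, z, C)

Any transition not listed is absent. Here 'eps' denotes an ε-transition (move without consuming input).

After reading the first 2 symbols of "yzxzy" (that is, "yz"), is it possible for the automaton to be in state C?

Yes

Start in {S}.
Read 'y': {S} → {S, B, D}.
Read 'z': {S, B, D} → {A, C}.
State C is in {A, C}.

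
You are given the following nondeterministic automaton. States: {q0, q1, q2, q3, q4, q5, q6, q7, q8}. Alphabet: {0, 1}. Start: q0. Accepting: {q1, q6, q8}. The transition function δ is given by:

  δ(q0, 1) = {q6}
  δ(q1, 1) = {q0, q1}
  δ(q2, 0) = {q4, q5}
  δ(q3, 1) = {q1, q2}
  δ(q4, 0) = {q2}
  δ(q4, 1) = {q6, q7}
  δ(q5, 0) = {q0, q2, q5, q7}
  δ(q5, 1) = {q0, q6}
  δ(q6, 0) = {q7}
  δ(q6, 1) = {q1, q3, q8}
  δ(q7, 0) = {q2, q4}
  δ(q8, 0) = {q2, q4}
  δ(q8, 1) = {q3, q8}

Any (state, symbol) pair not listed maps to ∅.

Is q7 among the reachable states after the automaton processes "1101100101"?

Yes

Start in {q0}.
Read '1': q0→{q6}; now {q6}.
Read '1': q6→{q1, q3, q8}; now {q1, q3, q8}.
Read '0': q1→∅, q3→∅, q8→{q2, q4}; now {q2, q4}.
Read '1': q2→∅, q4→{q6, q7}; now {q6, q7}.
Read '1': q6→{q1, q3, q8}, q7→∅; now {q1, q3, q8}.
Read '0': q1→∅, q3→∅, q8→{q2, q4}; now {q2, q4}.
Read '0': q2→{q4, q5}, q4→{q2}; now {q2, q4, q5}.
Read '1': q2→∅, q4→{q6, q7}, q5→{q0, q6}; now {q0, q6, q7}.
Read '0': q0→∅, q6→{q7}, q7→{q2, q4}; now {q2, q4, q7}.
Read '1': q2→∅, q4→{q6, q7}, q7→∅; now {q6, q7}.
State q7 is in {q6, q7}.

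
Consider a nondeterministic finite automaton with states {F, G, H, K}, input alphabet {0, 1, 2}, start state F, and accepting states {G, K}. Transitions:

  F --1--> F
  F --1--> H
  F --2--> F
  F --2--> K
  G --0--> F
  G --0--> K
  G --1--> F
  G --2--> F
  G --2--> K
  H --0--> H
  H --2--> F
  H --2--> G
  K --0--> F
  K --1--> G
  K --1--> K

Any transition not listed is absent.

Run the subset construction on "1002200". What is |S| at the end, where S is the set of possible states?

0

Start in {F}.
Read '1': {F} → {F, H}.
Read '0': {F, H} → {H}.
Read '0': {H} → {H}.
Read '2': {H} → {F, G}.
Read '2': {F, G} → {F, K}.
Read '0': {F, K} → {F}.
Read '0': {F} → ∅.
That set has 0 states.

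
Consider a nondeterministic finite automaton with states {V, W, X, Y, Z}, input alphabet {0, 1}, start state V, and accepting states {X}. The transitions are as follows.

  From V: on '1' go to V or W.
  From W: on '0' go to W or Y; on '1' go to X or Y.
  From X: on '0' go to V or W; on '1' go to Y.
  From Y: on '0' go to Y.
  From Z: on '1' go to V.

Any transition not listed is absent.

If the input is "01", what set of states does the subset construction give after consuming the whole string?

∅

Start in {V}.
Read '0': {V} → ∅.
The set is empty and remains empty for the remaining 1 symbol.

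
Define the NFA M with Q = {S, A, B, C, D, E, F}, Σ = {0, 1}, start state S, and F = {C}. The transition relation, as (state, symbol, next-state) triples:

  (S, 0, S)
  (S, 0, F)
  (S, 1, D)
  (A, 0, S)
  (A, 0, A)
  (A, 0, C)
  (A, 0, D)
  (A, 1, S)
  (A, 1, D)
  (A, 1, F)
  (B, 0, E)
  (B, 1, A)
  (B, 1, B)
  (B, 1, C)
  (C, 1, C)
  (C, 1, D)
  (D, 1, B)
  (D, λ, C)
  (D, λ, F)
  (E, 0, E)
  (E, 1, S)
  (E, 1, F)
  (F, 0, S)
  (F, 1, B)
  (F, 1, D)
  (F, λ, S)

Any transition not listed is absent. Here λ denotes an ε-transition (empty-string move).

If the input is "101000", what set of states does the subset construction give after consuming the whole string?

Start in {S}.
Read '1': {S} → {S, C, D, F}.
Read '0': {S, C, D, F} → {S, F}.
Read '1': {S, F} → {S, B, C, D, F}.
Read '0': {S, B, C, D, F} → {S, E, F}.
Read '0': {S, E, F} → {S, E, F}.
Read '0': {S, E, F} → {S, E, F}.

{S, E, F}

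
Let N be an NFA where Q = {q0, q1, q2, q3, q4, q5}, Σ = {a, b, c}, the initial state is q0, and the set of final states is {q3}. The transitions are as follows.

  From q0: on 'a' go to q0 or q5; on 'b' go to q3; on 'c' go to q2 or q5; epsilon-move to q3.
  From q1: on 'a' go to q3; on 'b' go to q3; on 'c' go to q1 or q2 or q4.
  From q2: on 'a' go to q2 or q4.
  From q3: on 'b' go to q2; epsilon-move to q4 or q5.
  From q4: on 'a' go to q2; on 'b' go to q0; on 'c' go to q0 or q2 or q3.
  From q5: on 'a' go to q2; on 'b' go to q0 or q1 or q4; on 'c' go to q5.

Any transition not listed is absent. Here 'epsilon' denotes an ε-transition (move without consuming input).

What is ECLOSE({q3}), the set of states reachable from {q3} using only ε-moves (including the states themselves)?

Begin with {q3}.
ε-move q3 → q4; add q4.
ε-move q3 → q5; add q5.

{q3, q4, q5}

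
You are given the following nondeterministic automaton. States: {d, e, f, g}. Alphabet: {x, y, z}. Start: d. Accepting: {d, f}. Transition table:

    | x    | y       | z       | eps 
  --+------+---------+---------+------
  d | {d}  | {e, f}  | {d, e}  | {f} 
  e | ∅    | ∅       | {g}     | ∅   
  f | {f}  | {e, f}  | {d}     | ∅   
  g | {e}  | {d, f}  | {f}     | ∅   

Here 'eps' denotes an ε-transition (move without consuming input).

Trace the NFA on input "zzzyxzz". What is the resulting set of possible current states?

{d, e, f, g}

Start: ε-closure({d}) = {d, f}.
Read 'z': {d, f} → {d, e, f}.
Read 'z': {d, e, f} → {d, e, f, g}.
Read 'z': {d, e, f, g} → {d, e, f, g}.
Read 'y': {d, e, f, g} → {d, e, f}.
Read 'x': {d, e, f} → {d, f}.
Read 'z': {d, f} → {d, e, f}.
Read 'z': {d, e, f} → {d, e, f, g}.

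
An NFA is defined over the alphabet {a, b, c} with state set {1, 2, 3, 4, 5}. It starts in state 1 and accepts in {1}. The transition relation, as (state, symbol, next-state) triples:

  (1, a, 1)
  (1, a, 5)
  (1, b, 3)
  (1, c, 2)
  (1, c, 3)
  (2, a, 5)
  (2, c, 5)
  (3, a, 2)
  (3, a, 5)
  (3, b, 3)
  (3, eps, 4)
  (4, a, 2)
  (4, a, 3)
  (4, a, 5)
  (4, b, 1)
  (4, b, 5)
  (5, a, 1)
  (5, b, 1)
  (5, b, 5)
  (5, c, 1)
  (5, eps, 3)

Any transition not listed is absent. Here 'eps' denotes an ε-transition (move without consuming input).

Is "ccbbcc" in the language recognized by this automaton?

No

Start in {1}.
Read 'c': 1→{2, 3}; union {2, 3}; ε-closure = {2, 3, 4}.
Read 'c': 2→{5}, 3→∅, 4→∅; union {5}; ε-closure = {3, 4, 5}.
Read 'b': 3→{3}, 4→{1, 5}, 5→{1, 5}; union {1, 3, 5}; ε-closure = {1, 3, 4, 5}.
Read 'b': 1→{3}, 3→{3}, 4→{1, 5}, 5→{1, 5}; union {1, 3, 5}; ε-closure = {1, 3, 4, 5}.
Read 'c': 1→{2, 3}, 3→∅, 4→∅, 5→{1}; union {1, 2, 3}; ε-closure = {1, 2, 3, 4}.
Read 'c': 1→{2, 3}, 2→{5}, 3→∅, 4→∅; union {2, 3, 5}; ε-closure = {2, 3, 4, 5}.
The final set {2, 3, 4, 5} contains no accepting state.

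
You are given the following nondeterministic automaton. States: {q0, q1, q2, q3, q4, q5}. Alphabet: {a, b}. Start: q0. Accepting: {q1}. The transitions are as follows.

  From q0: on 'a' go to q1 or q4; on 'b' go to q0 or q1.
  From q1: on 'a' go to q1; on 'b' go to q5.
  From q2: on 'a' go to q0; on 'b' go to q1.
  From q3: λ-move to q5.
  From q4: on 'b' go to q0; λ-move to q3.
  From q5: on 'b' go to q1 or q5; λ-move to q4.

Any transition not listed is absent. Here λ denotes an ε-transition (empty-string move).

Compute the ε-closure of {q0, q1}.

Begin with {q0, q1}.
No ε-moves leave this set, so the closure equals the set itself.

{q0, q1}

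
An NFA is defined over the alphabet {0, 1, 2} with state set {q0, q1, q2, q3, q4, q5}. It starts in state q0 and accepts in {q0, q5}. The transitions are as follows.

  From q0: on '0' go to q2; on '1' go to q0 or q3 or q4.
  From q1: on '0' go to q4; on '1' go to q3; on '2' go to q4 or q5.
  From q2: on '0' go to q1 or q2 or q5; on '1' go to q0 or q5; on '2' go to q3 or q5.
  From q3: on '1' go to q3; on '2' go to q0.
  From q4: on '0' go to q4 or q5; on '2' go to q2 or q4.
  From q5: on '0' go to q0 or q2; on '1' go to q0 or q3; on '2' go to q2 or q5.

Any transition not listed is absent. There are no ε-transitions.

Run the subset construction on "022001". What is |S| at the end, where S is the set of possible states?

4

Start in {q0}.
Read '0': q0→{q2}; now {q2}.
Read '2': q2→{q3, q5}; now {q3, q5}.
Read '2': q3→{q0}, q5→{q2, q5}; now {q0, q2, q5}.
Read '0': q0→{q2}, q2→{q1, q2, q5}, q5→{q0, q2}; now {q0, q1, q2, q5}.
Read '0': q0→{q2}, q1→{q4}, q2→{q1, q2, q5}, q5→{q0, q2}; now {q0, q1, q2, q4, q5}.
Read '1': q0→{q0, q3, q4}, q1→{q3}, q2→{q0, q5}, q4→∅, q5→{q0, q3}; now {q0, q3, q4, q5}.
That set has 4 states.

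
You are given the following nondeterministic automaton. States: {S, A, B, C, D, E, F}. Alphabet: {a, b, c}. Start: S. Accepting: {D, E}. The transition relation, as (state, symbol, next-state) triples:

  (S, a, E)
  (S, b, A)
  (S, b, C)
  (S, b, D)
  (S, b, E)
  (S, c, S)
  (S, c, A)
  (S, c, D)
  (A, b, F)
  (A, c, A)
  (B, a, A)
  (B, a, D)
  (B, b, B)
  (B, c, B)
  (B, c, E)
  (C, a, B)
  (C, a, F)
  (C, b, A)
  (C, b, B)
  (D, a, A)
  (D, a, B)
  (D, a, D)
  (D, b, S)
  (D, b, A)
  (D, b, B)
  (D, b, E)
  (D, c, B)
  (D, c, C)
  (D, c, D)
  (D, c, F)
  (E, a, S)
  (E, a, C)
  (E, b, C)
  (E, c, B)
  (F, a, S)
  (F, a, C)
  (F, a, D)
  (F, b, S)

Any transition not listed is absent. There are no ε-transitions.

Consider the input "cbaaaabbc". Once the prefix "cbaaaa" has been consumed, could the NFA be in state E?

Start in {S}.
Read 'c': {S} → {S, A, D}.
Read 'b': {S, A, D} → {S, A, B, C, D, E, F}.
Read 'a': {S, A, B, C, D, E, F} → {S, A, B, C, D, E, F}.
Read 'a': {S, A, B, C, D, E, F} → {S, A, B, C, D, E, F}.
Read 'a': {S, A, B, C, D, E, F} → {S, A, B, C, D, E, F}.
Read 'a': {S, A, B, C, D, E, F} → {S, A, B, C, D, E, F}.
State E is in {S, A, B, C, D, E, F}.

Yes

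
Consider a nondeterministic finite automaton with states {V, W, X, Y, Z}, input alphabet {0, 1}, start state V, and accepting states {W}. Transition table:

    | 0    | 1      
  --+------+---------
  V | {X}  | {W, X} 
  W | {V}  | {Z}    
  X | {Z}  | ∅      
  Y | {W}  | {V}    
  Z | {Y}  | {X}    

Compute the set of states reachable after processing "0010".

Start in {V}.
Read '0': {V} → {X}.
Read '0': {X} → {Z}.
Read '1': {Z} → {X}.
Read '0': {X} → {Z}.

{Z}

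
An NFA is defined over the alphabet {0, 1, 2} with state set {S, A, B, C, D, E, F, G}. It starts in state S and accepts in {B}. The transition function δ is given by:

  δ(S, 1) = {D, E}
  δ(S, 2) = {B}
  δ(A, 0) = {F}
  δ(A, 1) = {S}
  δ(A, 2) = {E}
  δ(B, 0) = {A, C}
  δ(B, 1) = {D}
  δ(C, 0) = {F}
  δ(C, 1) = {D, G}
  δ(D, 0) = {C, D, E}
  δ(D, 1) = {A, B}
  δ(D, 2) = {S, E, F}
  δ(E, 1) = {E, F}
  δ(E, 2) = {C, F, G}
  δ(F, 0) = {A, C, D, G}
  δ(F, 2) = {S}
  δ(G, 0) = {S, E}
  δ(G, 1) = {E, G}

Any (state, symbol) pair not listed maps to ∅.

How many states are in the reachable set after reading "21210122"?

5

Start in {S}.
Read '2': S→{B}; now {B}.
Read '1': B→{D}; now {D}.
Read '2': D→{S, E, F}; now {S, E, F}.
Read '1': S→{D, E}, E→{E, F}, F→∅; now {D, E, F}.
Read '0': D→{C, D, E}, E→∅, F→{A, C, D, G}; now {A, C, D, E, G}.
Read '1': A→{S}, C→{D, G}, D→{A, B}, E→{E, F}, G→{E, G}; now {S, A, B, D, E, F, G}.
Read '2': S→{B}, A→{E}, B→∅, D→{S, E, F}, E→{C, F, G}, F→{S}, G→∅; now {S, B, C, E, F, G}.
Read '2': S→{B}, B→∅, C→∅, E→{C, F, G}, F→{S}, G→∅; now {S, B, C, F, G}.
That set has 5 states.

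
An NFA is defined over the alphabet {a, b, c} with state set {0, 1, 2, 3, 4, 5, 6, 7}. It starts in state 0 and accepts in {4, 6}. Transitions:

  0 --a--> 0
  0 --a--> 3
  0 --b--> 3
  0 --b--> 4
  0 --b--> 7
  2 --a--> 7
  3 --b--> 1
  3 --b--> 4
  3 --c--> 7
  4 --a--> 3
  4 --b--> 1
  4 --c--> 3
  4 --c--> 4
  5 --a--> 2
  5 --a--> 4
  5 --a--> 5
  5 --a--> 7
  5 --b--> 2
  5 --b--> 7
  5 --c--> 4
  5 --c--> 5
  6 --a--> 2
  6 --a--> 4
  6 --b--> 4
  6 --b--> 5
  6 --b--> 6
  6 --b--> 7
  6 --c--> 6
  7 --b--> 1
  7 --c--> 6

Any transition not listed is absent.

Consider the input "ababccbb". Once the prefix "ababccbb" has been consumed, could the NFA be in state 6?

No

Start in {0}.
Read 'a': 0→{0, 3}; now {0, 3}.
Read 'b': 0→{3, 4, 7}, 3→{1, 4}; now {1, 3, 4, 7}.
Read 'a': 1→∅, 3→∅, 4→{3}, 7→∅; now {3}.
Read 'b': 3→{1, 4}; now {1, 4}.
Read 'c': 1→∅, 4→{3, 4}; now {3, 4}.
Read 'c': 3→{7}, 4→{3, 4}; now {3, 4, 7}.
Read 'b': 3→{1, 4}, 4→{1}, 7→{1}; now {1, 4}.
Read 'b': 1→∅, 4→{1}; now {1}.
State 6 is not in {1}.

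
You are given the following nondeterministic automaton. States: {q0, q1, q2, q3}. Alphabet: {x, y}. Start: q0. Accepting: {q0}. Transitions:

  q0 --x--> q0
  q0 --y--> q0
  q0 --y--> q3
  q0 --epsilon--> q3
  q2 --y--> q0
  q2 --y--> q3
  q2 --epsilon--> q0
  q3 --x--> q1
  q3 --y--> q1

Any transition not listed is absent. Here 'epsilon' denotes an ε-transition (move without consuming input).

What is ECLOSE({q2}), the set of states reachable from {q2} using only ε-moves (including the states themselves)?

{q0, q2, q3}

Begin with {q2}.
ε-move q2 → q0; add q0.
ε-move q0 → q3; add q3.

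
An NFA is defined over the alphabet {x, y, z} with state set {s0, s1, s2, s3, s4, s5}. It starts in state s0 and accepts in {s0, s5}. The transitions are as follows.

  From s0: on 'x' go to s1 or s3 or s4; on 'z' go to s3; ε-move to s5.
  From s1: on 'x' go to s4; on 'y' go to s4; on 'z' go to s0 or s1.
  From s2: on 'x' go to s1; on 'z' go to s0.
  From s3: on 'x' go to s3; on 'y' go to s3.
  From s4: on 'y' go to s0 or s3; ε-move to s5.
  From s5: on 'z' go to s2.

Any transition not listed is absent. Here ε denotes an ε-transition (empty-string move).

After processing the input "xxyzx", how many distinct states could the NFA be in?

Start: ε-closure({s0}) = {s0, s5}.
Read 'x': s0→{s1, s3, s4}, s5→∅; union {s1, s3, s4}; ε-closure = {s1, s3, s4, s5}.
Read 'x': s1→{s4}, s3→{s3}, s4→∅, s5→∅; union {s3, s4}; ε-closure = {s3, s4, s5}.
Read 'y': s3→{s3}, s4→{s0, s3}, s5→∅; union {s0, s3}; ε-closure = {s0, s3, s5}.
Read 'z': s0→{s3}, s3→∅, s5→{s2}; now {s2, s3}.
Read 'x': s2→{s1}, s3→{s3}; now {s1, s3}.
That set has 2 states.

2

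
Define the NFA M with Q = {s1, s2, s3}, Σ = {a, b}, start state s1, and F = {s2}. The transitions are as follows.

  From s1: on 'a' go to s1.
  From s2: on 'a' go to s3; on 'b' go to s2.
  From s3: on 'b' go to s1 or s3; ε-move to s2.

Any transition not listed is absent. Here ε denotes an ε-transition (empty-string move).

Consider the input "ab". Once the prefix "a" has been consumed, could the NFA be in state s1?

Yes

Start in {s1}.
Read 'a': {s1} → {s1}.
State s1 is in {s1}.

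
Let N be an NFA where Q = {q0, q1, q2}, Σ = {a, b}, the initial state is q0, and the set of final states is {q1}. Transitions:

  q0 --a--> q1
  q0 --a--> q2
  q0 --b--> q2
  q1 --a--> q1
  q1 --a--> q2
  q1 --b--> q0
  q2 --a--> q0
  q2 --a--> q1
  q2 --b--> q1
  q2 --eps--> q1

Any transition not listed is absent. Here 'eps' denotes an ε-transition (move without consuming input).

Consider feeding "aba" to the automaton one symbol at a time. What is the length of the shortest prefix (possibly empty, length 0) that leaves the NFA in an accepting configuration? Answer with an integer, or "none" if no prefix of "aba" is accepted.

1

Start in {q0}.
Read 'a': {q0} → {q1, q2}.
None of the earlier sets intersect F, but {q1, q2} does.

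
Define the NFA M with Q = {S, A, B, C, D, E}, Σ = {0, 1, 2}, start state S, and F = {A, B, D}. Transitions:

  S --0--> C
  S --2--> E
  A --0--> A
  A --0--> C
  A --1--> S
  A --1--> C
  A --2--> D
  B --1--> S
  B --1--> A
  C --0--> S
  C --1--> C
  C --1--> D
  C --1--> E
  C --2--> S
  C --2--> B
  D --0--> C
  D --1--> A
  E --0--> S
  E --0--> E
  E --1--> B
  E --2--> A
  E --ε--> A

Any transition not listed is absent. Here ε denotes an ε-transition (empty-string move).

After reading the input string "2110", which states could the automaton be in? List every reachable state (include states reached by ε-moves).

{S, A, C, E}

Start in {S}.
Read '2': S→{E}; union {E}; ε-closure = {A, E}.
Read '1': A→{S, C}, E→{B}; now {S, B, C}.
Read '1': S→∅, B→{S, A}, C→{C, D, E}; now {S, A, C, D, E}.
Read '0': S→{C}, A→{A, C}, C→{S}, D→{C}, E→{S, E}; now {S, A, C, E}.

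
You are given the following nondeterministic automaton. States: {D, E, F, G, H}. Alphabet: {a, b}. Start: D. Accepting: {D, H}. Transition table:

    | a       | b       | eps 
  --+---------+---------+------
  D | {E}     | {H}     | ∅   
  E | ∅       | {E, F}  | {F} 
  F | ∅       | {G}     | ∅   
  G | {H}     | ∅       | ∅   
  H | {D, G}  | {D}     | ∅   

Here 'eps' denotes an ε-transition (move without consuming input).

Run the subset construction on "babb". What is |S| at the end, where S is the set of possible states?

Start in {D}.
Read 'b': D→{H}; now {H}.
Read 'a': H→{D, G}; now {D, G}.
Read 'b': D→{H}, G→∅; now {H}.
Read 'b': H→{D}; now {D}.
That set has 1 state.

1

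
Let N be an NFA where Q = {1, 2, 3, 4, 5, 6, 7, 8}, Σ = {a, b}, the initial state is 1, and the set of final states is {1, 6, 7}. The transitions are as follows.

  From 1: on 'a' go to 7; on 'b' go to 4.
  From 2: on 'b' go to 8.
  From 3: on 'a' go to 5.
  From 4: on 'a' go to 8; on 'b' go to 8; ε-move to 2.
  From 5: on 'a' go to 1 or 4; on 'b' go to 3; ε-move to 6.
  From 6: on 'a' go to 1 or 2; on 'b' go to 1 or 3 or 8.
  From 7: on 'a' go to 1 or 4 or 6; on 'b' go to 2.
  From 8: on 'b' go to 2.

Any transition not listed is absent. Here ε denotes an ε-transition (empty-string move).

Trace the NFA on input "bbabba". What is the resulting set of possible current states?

Start in {1}.
Read 'b': 1→{4}; union {4}; ε-closure = {2, 4}.
Read 'b': 2→{8}, 4→{8}; now {8}.
Read 'a': 8→∅; now ∅.
The set is empty and remains empty for the remaining 3 symbols.

∅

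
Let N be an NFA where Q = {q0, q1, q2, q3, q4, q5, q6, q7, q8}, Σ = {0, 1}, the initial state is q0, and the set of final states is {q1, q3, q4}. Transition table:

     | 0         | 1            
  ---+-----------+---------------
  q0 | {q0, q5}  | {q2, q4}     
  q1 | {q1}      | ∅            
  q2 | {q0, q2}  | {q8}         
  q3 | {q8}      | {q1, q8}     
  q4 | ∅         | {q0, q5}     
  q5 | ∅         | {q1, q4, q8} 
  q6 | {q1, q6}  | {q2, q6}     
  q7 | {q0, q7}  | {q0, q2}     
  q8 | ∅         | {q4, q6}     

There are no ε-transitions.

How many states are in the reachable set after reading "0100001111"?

7

Start in {q0}.
Read '0': q0→{q0, q5}; now {q0, q5}.
Read '1': q0→{q2, q4}, q5→{q1, q4, q8}; now {q1, q2, q4, q8}.
Read '0': q1→{q1}, q2→{q0, q2}, q4→∅, q8→∅; now {q0, q1, q2}.
Read '0': q0→{q0, q5}, q1→{q1}, q2→{q0, q2}; now {q0, q1, q2, q5}.
Read '0': q0→{q0, q5}, q1→{q1}, q2→{q0, q2}, q5→∅; now {q0, q1, q2, q5}.
Read '0': q0→{q0, q5}, q1→{q1}, q2→{q0, q2}, q5→∅; now {q0, q1, q2, q5}.
Read '1': q0→{q2, q4}, q1→∅, q2→{q8}, q5→{q1, q4, q8}; now {q1, q2, q4, q8}.
Read '1': q1→∅, q2→{q8}, q4→{q0, q5}, q8→{q4, q6}; now {q0, q4, q5, q6, q8}.
Read '1': q0→{q2, q4}, q4→{q0, q5}, q5→{q1, q4, q8}, q6→{q2, q6}, q8→{q4, q6}; now {q0, q1, q2, q4, q5, q6, q8}.
Read '1': q0→{q2, q4}, q1→∅, q2→{q8}, q4→{q0, q5}, q5→{q1, q4, q8}, q6→{q2, q6}, q8→{q4, q6}; now {q0, q1, q2, q4, q5, q6, q8}.
That set has 7 states.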